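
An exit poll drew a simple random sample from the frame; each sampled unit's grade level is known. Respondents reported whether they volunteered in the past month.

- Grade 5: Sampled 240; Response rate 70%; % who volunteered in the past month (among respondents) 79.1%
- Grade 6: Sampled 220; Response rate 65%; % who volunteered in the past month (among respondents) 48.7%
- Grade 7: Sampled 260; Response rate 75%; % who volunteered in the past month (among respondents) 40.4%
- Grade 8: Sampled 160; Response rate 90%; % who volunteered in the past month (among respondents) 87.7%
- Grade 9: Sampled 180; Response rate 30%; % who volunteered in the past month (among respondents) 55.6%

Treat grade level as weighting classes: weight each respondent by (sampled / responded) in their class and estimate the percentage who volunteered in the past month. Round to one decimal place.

60.6%

Weighting each respondent by the inverse class response rate inflates each class back to its sampled size, so the class weight is n_sampled:
  Grade 5: 240 × 79.1 = 18,984
  Grade 6: 220 × 48.7 = 10,714
  Grade 7: 260 × 40.4 = 10,504
  Grade 8: 160 × 87.7 = 14,032
  Grade 9: 180 × 55.6 = 10,008
Adjusted estimate = 64,242 / 1,060 = 60.6057 → 60.6%.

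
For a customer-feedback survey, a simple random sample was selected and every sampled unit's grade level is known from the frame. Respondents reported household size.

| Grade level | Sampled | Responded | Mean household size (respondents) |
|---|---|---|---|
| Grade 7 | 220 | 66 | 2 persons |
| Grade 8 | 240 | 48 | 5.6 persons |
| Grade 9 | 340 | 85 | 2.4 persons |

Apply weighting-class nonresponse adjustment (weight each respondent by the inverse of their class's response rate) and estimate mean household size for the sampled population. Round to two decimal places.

3.25

Class response rates: Grade 7 66/220 = 30%, Grade 8 48/240 = 20%, Grade 9 85/340 = 25%.
Each respondent's weight = sampled/responded in their class; summing within a class gives n_sampled, so:
  Grade 7: 220 × 2 = 440
  Grade 8: 240 × 5.6 = 1344
  Grade 9: 340 × 2.4 = 816
Adjusted estimate = 2600 / 800 = 3.25 → 3.25.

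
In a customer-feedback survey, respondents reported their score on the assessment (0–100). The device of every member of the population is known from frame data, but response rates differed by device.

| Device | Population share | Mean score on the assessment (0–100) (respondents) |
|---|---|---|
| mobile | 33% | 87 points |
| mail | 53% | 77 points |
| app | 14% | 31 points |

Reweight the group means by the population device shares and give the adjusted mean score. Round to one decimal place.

73.9

Post-stratification weights by population share, not respondent share:
  mobile: 0.33 × 87 = 28.71
  mail: 0.53 × 77 = 40.81
  app: 0.14 × 31 = 4.34
Post-stratified estimate = 73.86 → 73.9.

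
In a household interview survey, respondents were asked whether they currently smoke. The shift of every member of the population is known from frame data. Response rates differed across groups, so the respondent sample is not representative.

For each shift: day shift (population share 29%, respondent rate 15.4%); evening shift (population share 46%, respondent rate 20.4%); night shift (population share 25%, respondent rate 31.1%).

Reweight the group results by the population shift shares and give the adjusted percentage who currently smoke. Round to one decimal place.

21.6%

Post-stratification weights by population share, not respondent share:
  day shift: 0.29 × 15.4 = 4.466
  evening shift: 0.46 × 20.4 = 9.384
  night shift: 0.25 × 31.1 = 7.775
Post-stratified estimate = 21.625 → 21.6%.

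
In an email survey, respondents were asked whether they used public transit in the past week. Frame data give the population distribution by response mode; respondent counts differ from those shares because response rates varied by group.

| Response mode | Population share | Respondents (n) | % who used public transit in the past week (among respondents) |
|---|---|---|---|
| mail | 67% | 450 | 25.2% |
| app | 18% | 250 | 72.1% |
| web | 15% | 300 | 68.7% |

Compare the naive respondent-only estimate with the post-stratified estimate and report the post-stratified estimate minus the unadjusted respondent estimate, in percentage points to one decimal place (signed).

-9.8 percentage points

Naive respondent-only estimate (weights = respondent counts):
  (450/1000)×25.2 + (250/1000)×72.1 + (300/1000)×68.7 = 49.975%
Reweighting by population response mode shares:
  0.67×25.2 + 0.18×72.1 + 0.15×68.7 = 40.167%
Difference = 40.167 − 49.975 = -9.808 pp.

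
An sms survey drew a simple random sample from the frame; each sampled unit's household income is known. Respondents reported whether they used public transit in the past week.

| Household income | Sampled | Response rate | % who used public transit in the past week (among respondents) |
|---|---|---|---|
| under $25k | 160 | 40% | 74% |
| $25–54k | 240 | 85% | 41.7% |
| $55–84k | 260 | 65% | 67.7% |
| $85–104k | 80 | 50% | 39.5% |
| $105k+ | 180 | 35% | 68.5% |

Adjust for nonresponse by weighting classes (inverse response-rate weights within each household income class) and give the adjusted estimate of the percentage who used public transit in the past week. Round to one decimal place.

59.7%

Weighting each respondent by the inverse class response rate inflates each class back to its sampled size, so the class weight is n_sampled:
  under $25k: 160 × 74 = 11,840
  $25–54k: 240 × 41.7 = 10,008
  $55–84k: 260 × 67.7 = 17,602
  $85–104k: 80 × 39.5 = 3160
  $105k+: 180 × 68.5 = 12,330
Adjusted estimate = 54,940 / 920 = 59.7174 → 59.7%.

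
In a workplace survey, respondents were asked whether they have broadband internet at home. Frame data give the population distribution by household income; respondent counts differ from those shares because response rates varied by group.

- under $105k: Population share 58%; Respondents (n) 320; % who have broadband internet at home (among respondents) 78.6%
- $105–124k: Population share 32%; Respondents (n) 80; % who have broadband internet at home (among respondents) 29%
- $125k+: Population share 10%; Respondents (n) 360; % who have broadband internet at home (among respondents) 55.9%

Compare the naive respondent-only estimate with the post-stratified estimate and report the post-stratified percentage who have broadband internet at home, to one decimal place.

Unadjusted (pooled respondent) estimate weights by respondent counts:
  (320/760)×78.6 + (80/760)×29 + (360/760)×55.9 = 62.6263%
Post-stratified estimate weights by population shares:
  0.58×78.6 + 0.32×29 + 0.1×55.9 = 60.458%

60.5%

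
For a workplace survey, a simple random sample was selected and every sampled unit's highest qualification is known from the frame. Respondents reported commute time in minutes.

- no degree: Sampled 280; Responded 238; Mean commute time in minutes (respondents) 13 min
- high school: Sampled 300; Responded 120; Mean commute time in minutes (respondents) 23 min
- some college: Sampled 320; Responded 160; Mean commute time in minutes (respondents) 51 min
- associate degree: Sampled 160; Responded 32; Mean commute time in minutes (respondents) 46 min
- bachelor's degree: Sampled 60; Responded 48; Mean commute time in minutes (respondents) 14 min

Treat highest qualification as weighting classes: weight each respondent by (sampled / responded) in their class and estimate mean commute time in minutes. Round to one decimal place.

Class response rates: no degree 238/280 = 85%, high school 120/300 = 40%, some college 160/320 = 50%, associate degree 32/160 = 20%, bachelor's degree 48/60 = 80%.
Inverse-response-rate weighting restores each class to its sampled count, so class totals weight by n_sampled:
  no degree: 280 × 13 = 3640
  high school: 300 × 23 = 6900
  some college: 320 × 51 = 16,320
  associate degree: 160 × 46 = 7360
  bachelor's degree: 60 × 14 = 840
Adjusted estimate = 35,060 / 1,120 = 31.3036 → 31.3.

31.3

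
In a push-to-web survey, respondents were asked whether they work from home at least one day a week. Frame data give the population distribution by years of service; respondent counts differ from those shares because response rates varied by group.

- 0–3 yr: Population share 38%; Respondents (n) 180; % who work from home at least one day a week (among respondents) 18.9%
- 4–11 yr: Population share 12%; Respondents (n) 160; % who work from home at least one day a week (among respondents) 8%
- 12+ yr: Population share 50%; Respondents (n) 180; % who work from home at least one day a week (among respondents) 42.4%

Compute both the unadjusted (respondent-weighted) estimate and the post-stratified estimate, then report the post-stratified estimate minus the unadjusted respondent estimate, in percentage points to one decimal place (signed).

+5.7 percentage points

Without adjustment, the pooled respondent share is:
  (180/520)×18.9 + (160/520)×8 + (180/520)×42.4 = 23.6808%
Reweighting by population years of service shares:
  0.38×18.9 + 0.12×8 + 0.5×42.4 = 29.342%
Difference = 29.342 − 23.6808 = 5.6612 pp.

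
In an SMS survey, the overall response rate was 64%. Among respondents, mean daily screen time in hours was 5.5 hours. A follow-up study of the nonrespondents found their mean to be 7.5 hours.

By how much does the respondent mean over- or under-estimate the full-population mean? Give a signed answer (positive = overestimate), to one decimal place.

-0.7

Nonresponse fraction = 1 − 0.64 = 0.36.
Bias = (nonresponse fraction) × (respondent mean − nonrespondent mean)
     = 0.36 × (5.5 − 7.5) = 0.36 × -2 = -0.72.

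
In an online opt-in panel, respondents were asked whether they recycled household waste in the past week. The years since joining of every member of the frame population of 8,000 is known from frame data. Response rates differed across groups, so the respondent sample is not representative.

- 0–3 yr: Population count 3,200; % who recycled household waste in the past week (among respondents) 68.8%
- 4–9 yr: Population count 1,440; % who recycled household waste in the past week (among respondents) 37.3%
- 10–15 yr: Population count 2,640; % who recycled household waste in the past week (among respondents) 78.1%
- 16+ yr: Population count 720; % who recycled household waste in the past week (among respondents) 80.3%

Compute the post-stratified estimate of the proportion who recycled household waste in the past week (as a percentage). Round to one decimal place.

67.2%

Post-stratification weights by population share, not respondent share:
  0–3 yr: (3,200/8,000) × 68.8 = 27.52
  4–9 yr: (1,440/8,000) × 37.3 = 6.714
  10–15 yr: (2,640/8,000) × 78.1 = 25.773
  16+ yr: (720/8,000) × 80.3 = 7.227
Post-stratified estimate = 67.234 → 67.2%.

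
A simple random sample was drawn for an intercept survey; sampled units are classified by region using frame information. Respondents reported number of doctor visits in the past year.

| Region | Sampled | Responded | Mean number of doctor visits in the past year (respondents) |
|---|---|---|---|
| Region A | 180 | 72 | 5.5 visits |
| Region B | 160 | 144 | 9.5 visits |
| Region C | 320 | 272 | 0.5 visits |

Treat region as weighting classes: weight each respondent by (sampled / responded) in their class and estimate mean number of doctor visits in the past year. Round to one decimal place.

4.0

Response rates by class: Region A 72/180 = 40%, Region B 144/160 = 90%, Region C 272/320 = 85%.
With weight = n_sampled/n_responded per class, the weighted class total is n_sampled:
  Region A: 180 × 5.5 = 990
  Region B: 160 × 9.5 = 1520
  Region C: 320 × 0.5 = 160
Adjusted estimate = 2670 / 660 = 4.04545 → 4.0.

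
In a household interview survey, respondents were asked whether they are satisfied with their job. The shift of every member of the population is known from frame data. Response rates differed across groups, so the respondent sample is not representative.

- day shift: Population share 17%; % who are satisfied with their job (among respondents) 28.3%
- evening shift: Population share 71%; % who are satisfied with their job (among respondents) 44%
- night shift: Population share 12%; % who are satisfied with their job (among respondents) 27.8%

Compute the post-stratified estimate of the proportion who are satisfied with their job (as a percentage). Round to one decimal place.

Post-stratification weights by population share, not respondent share:
  day shift: 0.17 × 28.3 = 4.811
  evening shift: 0.71 × 44 = 31.24
  night shift: 0.12 × 27.8 = 3.336
Post-stratified estimate = 39.387 → 39.4%.

39.4%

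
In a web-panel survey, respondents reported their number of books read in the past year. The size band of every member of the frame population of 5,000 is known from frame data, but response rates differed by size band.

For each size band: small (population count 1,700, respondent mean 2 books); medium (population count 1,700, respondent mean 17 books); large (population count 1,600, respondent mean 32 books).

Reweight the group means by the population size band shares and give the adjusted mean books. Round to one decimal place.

16.7

Reweight to the known size band distribution:
  small: (1,700/5,000) × 2 = 0.68
  medium: (1,700/5,000) × 17 = 5.78
  large: (1,600/5,000) × 32 = 10.24
Post-stratified estimate = 16.7 → 16.7.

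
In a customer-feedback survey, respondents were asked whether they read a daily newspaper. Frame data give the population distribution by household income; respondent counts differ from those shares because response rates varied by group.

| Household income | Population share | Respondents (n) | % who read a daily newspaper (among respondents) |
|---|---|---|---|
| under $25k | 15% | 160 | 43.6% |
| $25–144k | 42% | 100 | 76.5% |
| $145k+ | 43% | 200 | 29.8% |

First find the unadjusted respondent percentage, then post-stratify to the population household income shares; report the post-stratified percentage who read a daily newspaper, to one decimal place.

Unadjusted (pooled respondent) estimate weights by respondent counts:
  (160/460)×43.6 + (100/460)×76.5 + (200/460)×29.8 = 44.7522%
Post-stratified estimate weights by population shares:
  0.15×43.6 + 0.42×76.5 + 0.43×29.8 = 51.484%

51.5%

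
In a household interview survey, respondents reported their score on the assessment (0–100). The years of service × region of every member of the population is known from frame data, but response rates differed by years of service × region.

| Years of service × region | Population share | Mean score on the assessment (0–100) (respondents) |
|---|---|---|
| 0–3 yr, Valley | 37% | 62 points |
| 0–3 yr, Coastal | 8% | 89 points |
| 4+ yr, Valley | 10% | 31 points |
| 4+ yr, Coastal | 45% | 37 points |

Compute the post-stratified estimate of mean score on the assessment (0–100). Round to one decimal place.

Each cell contributes population-share × respondent value:
  0–3 yr, Valley: 0.37 × 62 = 22.94
  0–3 yr, Coastal: 0.08 × 89 = 7.12
  4+ yr, Valley: 0.1 × 31 = 3.1
  4+ yr, Coastal: 0.45 × 37 = 16.65
Post-stratified estimate = 49.81 → 49.8.

49.8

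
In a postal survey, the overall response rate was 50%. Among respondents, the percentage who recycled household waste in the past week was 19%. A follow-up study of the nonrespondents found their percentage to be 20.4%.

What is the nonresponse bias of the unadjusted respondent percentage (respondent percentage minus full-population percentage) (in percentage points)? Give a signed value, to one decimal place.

Nonresponse fraction = 1 − 0.5 = 0.5.
Bias = (nonresponse fraction) × (respondent percentage − nonrespondent percentage)
     = 0.5 × (19 − 20.4) = 0.5 × -1.4 = -0.7.

-0.7 percentage points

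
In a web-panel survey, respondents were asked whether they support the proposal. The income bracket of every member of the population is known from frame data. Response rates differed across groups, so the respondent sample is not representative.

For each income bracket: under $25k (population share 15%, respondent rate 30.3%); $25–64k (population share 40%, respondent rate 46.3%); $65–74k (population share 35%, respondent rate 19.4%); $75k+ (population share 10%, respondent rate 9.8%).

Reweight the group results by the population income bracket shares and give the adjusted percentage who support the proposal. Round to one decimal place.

30.8%

Post-stratification weights by population share, not respondent share:
  under $25k: 0.15 × 30.3 = 4.545
  $25–64k: 0.4 × 46.3 = 18.52
  $65–74k: 0.35 × 19.4 = 6.79
  $75k+: 0.1 × 9.8 = 0.98
Post-stratified estimate = 30.835 → 30.8%.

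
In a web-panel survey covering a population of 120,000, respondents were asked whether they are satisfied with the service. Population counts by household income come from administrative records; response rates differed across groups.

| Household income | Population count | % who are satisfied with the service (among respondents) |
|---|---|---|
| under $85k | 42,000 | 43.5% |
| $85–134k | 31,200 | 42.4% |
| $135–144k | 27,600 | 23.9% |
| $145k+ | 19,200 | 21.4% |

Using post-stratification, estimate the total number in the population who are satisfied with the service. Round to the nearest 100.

Apply each group's respondent rate to its population count:
  under $85k: 42,000 × 43.5% = 18,270
  $85–134k: 31,200 × 42.4% = 13228.8
  $135–144k: 27,600 × 23.9% = 6596.4
  $145k+: 19,200 × 21.4% = 4108.8
Estimated total = 42,204 → 42,200.

42,200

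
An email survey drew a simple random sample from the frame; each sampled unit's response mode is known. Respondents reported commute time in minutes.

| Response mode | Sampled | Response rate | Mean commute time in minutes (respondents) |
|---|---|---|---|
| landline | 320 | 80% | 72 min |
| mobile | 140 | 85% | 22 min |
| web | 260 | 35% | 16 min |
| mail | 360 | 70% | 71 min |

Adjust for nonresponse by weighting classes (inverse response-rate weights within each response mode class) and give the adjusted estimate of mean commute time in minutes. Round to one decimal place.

Weighting each respondent by the inverse class response rate inflates each class back to its sampled size, so the class weight is n_sampled:
  landline: 320 × 72 = 23,040
  mobile: 140 × 22 = 3080
  web: 260 × 16 = 4160
  mail: 360 × 71 = 25,560
Adjusted estimate = 55,840 / 1,080 = 51.7037 → 51.7.

51.7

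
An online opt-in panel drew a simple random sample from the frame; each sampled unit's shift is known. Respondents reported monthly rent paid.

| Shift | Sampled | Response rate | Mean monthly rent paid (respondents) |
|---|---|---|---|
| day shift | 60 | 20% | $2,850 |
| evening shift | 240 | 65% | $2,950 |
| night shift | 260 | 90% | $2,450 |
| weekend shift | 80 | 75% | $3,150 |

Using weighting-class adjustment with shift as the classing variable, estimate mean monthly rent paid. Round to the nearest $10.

$2,760

With weight = n_sampled/n_responded per class, the weighted class total is n_sampled:
  day shift: 60 × 2850 = 171,000
  evening shift: 240 × 2950 = 708,000
  night shift: 260 × 2450 = 637,000
  weekend shift: 80 × 3150 = 252,000
Adjusted estimate = 1,768,000 / 640 = 2762.5 → $2,760.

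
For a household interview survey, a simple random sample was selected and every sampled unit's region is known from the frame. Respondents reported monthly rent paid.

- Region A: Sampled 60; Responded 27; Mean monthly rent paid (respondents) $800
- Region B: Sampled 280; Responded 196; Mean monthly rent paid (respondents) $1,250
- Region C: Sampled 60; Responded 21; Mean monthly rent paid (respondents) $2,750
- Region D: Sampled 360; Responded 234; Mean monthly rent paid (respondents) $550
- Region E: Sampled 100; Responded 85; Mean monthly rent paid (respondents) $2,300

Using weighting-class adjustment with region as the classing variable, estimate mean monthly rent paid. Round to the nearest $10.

$1,150

Response rates by class: Region A 27/60 = 45%, Region B 196/280 = 70%, Region C 21/60 = 35%, Region D 234/360 = 65%, Region E 85/100 = 85%.
Inverse-response-rate weighting restores each class to its sampled count, so class totals weight by n_sampled:
  Region A: 60 × 800 = 48,000
  Region B: 280 × 1250 = 350,000
  Region C: 60 × 2750 = 165,000
  Region D: 360 × 550 = 198,000
  Region E: 100 × 2300 = 230,000
Adjusted estimate = 991,000 / 860 = 1152.33 → $1,150.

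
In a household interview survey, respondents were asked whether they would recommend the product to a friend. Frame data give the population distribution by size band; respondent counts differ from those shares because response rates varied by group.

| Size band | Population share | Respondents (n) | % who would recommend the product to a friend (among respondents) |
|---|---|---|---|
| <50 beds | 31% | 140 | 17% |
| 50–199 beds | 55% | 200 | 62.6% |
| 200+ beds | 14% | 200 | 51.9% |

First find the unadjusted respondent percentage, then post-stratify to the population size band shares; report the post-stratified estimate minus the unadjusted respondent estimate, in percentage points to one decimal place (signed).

+0.2 percentage points

Unadjusted (pooled respondent) estimate weights by respondent counts:
  (140/540)×17 + (200/540)×62.6 + (200/540)×51.9 = 46.8148%
Reweighting by population size band shares:
  0.31×17 + 0.55×62.6 + 0.14×51.9 = 46.966%
Difference = 46.966 − 46.8148 = 0.1512 pp.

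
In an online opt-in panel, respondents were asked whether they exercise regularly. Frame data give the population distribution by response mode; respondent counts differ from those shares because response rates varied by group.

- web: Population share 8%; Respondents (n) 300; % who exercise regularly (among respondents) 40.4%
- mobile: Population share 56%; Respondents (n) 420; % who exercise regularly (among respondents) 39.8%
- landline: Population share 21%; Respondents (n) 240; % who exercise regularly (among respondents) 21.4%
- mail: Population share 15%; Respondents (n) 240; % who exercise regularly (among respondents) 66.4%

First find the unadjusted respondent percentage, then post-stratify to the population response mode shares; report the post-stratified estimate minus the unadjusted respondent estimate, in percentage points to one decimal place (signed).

Unadjusted (pooled respondent) estimate weights by respondent counts:
  (300/1200)×40.4 + (420/1200)×39.8 + (240/1200)×21.4 + (240/1200)×66.4 = 41.59%
Reweighting by population response mode shares:
  0.08×40.4 + 0.56×39.8 + 0.21×21.4 + 0.15×66.4 = 39.974%
Difference = 39.974 − 41.59 = -1.616 pp.

-1.6 percentage points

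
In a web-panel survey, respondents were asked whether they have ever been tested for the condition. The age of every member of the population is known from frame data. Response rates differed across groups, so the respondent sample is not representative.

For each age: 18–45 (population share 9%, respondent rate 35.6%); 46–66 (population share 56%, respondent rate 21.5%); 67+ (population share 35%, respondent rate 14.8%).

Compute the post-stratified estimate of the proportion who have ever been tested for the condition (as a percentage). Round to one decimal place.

20.4%

Post-stratification weights by population share, not respondent share:
  18–45: 0.09 × 35.6 = 3.204
  46–66: 0.56 × 21.5 = 12.04
  67+: 0.35 × 14.8 = 5.18
Post-stratified estimate = 20.424 → 20.4%.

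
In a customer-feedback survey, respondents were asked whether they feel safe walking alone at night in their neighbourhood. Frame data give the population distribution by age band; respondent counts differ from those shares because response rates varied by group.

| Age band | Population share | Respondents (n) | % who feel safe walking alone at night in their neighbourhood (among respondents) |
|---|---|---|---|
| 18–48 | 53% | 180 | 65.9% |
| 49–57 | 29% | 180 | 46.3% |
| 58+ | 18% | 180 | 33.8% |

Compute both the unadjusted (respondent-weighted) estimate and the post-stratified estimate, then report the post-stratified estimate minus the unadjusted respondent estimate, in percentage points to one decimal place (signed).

Naive respondent-only estimate (weights = respondent counts):
  (180/540)×65.9 + (180/540)×46.3 + (180/540)×33.8 = 48.6667%
Post-stratifying to population shares instead:
  0.53×65.9 + 0.29×46.3 + 0.18×33.8 = 54.438%
Difference = 54.438 − 48.6667 = 5.7713 pp.

+5.8 percentage points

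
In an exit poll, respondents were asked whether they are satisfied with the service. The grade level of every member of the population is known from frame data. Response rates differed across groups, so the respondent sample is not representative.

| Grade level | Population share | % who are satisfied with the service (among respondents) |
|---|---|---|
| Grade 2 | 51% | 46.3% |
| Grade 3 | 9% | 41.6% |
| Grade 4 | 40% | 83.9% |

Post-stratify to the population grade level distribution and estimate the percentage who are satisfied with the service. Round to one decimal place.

Each cell contributes population-share × respondent value:
  Grade 2: 0.51 × 46.3 = 23.613
  Grade 3: 0.09 × 41.6 = 3.744
  Grade 4: 0.4 × 83.9 = 33.56
Post-stratified estimate = 60.917 → 60.9%.

60.9%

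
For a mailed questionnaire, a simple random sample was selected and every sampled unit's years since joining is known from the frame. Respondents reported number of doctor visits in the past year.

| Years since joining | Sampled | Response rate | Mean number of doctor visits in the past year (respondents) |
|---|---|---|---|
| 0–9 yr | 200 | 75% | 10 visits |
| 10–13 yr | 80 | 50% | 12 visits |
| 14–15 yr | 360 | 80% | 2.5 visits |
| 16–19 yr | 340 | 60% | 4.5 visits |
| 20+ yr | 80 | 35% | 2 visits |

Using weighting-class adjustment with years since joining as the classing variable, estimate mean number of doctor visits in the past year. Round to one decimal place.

With weight = n_sampled/n_responded per class, the weighted class total is n_sampled:
  0–9 yr: 200 × 10 = 2000
  10–13 yr: 80 × 12 = 960
  14–15 yr: 360 × 2.5 = 900
  16–19 yr: 340 × 4.5 = 1530
  20+ yr: 80 × 2 = 160
Adjusted estimate = 5550 / 1,060 = 5.23585 → 5.2.

5.2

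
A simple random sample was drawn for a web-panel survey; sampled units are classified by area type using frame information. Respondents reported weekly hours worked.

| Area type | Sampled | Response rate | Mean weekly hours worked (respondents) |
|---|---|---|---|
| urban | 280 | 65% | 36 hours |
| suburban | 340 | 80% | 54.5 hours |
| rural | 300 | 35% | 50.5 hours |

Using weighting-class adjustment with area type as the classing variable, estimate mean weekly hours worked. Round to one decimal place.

47.6

Each respondent's weight = sampled/responded in their class; summing within a class gives n_sampled, so:
  urban: 280 × 36 = 10,080
  suburban: 340 × 54.5 = 18,530
  rural: 300 × 50.5 = 15,150
Adjusted estimate = 43,760 / 920 = 47.5652 → 47.6.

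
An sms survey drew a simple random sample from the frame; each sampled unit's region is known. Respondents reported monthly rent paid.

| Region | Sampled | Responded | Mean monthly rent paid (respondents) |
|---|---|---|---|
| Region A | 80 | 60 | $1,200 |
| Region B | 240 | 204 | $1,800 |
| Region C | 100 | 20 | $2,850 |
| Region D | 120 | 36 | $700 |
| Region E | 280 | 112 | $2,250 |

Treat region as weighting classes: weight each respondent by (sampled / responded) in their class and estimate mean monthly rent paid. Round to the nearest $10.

Response rates by class: Region A 60/80 = 75%, Region B 204/240 = 85%, Region C 20/100 = 20%, Region D 36/120 = 30%, Region E 112/280 = 40%.
Each respondent's weight = sampled/responded in their class; summing within a class gives n_sampled, so:
  Region A: 80 × 1200 = 96,000
  Region B: 240 × 1800 = 432,000
  Region C: 100 × 2850 = 285,000
  Region D: 120 × 700 = 84,000
  Region E: 280 × 2250 = 630,000
Adjusted estimate = 1,527,000 / 820 = 1862.2 → $1,860.

$1,860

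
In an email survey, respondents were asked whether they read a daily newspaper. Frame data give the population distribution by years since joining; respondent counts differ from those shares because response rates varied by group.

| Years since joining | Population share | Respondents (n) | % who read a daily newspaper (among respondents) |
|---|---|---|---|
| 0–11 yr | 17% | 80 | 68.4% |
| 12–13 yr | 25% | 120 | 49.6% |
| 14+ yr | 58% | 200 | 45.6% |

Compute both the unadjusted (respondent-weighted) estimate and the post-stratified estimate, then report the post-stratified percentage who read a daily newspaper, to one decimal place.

Unadjusted (pooled respondent) estimate weights by respondent counts:
  (80/400)×68.4 + (120/400)×49.6 + (200/400)×45.6 = 51.36%
Reweighting by population years since joining shares:
  0.17×68.4 + 0.25×49.6 + 0.58×45.6 = 50.476%

50.5%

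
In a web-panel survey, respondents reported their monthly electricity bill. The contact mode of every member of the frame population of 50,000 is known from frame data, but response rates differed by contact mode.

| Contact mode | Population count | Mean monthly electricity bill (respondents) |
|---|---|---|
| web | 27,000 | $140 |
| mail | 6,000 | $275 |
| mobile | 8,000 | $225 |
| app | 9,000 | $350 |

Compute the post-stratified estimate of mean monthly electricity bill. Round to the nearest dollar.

$208

Each cell contributes population-share × respondent value:
  web: (27,000/50,000) × 140 = 75.6
  mail: (6,000/50,000) × 275 = 33
  mobile: (8,000/50,000) × 225 = 36
  app: (9,000/50,000) × 350 = 63
Post-stratified estimate = 207.6 → $208.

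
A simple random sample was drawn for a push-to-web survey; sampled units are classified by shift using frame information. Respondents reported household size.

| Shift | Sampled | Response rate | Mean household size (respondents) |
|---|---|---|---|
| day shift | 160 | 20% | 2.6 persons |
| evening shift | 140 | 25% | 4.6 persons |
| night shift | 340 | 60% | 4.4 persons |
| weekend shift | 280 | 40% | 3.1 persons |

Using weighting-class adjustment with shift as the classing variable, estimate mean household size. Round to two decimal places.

Weighting each respondent by the inverse class response rate inflates each class back to its sampled size, so the class weight is n_sampled:
  day shift: 160 × 2.6 = 416
  evening shift: 140 × 4.6 = 644
  night shift: 340 × 4.4 = 1496
  weekend shift: 280 × 3.1 = 868
Adjusted estimate = 3424 / 920 = 3.72174 → 3.72.

3.72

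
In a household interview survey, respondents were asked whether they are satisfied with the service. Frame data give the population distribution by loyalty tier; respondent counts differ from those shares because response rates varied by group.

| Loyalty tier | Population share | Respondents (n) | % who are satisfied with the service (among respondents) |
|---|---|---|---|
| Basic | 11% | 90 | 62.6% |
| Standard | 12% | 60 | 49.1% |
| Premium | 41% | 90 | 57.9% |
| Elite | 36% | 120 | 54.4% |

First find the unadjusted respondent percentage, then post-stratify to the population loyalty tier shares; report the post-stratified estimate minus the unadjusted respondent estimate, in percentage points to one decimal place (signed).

Unadjusted (pooled respondent) estimate weights by respondent counts:
  (90/360)×62.6 + (60/360)×49.1 + (90/360)×57.9 + (120/360)×54.4 = 56.4417%
Post-stratified estimate weights by population shares:
  0.11×62.6 + 0.12×49.1 + 0.41×57.9 + 0.36×54.4 = 56.101%
Difference = 56.101 − 56.4417 = -0.3407 pp.

-0.3 percentage points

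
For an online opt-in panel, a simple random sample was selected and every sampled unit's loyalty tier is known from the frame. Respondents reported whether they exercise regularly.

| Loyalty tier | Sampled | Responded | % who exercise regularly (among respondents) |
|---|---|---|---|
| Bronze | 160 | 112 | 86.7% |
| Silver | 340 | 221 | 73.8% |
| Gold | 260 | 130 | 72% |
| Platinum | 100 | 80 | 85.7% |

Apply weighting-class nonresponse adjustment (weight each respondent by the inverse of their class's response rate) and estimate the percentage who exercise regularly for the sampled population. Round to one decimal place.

77.0%

Response rates by class: Bronze 112/160 = 70%, Silver 221/340 = 65%, Gold 130/260 = 50%, Platinum 80/100 = 80%.
Each respondent's weight = sampled/responded in their class; summing within a class gives n_sampled, so:
  Bronze: 160 × 86.7 = 13,872
  Silver: 340 × 73.8 = 25,092
  Gold: 260 × 72 = 18,720
  Platinum: 100 × 85.7 = 8570
Adjusted estimate = 66,254 / 860 = 77.0395 → 77.0%.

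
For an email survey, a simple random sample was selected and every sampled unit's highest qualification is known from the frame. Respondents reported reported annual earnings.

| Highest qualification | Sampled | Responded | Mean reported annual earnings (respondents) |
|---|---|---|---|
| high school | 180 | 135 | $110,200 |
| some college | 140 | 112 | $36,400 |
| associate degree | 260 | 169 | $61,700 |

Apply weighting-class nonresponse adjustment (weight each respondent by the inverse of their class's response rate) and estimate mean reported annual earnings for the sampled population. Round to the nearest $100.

Class response rates: high school 135/180 = 75%, some college 112/140 = 80%, associate degree 169/260 = 65%.
Inverse-response-rate weighting restores each class to its sampled count, so class totals weight by n_sampled:
  high school: 180 × 110,200 = 19,836,000
  some college: 140 × 36,400 = 5,096,000
  associate degree: 260 × 61,700 = 16,042,000
Adjusted estimate = 40,974,000 / 580 = 70644.8 → $70,600.

$70,600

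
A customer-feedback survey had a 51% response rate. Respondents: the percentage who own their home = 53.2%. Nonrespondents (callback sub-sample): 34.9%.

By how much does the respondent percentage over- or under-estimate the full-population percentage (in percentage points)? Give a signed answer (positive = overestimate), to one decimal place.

Nonresponse fraction = 1 − 0.51 = 0.49.
Bias = (nonresponse fraction) × (respondent percentage − nonrespondent percentage)
     = 0.49 × (53.2 − 34.9) = 0.49 × 18.3 = 8.967.

+9.0 percentage points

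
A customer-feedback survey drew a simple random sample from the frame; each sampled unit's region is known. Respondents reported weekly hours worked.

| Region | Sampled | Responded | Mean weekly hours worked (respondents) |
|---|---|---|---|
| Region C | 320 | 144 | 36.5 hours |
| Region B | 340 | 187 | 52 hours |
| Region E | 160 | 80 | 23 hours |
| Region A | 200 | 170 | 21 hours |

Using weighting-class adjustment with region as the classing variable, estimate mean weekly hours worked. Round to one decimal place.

Class response rates: Region C 144/320 = 45%, Region B 187/340 = 55%, Region E 80/160 = 50%, Region A 170/200 = 85%.
Each respondent's weight = sampled/responded in their class; summing within a class gives n_sampled, so:
  Region C: 320 × 36.5 = 11,680
  Region B: 340 × 52 = 17,680
  Region E: 160 × 23 = 3680
  Region A: 200 × 21 = 4200
Adjusted estimate = 37,240 / 1,020 = 36.5098 → 36.5.

36.5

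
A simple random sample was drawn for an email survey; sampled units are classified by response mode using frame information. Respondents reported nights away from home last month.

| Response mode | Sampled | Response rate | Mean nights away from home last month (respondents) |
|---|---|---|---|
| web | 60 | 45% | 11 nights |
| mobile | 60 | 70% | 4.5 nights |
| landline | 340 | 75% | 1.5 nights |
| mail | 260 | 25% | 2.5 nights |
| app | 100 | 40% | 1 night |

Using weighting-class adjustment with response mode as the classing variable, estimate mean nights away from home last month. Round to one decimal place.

Weighting each respondent by the inverse class response rate inflates each class back to its sampled size, so the class weight is n_sampled:
  web: 60 × 11 = 660
  mobile: 60 × 4.5 = 270
  landline: 340 × 1.5 = 510
  mail: 260 × 2.5 = 650
  app: 100 × 1 = 100
Adjusted estimate = 2190 / 820 = 2.67073 → 2.7.

2.7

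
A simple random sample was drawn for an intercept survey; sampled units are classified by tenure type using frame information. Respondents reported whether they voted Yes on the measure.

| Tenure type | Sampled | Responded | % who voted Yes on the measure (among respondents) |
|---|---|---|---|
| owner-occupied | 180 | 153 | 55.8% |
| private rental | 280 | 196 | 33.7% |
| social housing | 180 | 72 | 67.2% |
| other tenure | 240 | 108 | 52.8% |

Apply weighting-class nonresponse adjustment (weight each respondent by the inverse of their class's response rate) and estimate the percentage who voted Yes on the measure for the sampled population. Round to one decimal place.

50.3%

Response rates by class: owner-occupied 153/180 = 85%, private rental 196/280 = 70%, social housing 72/180 = 40%, other tenure 108/240 = 45%.
With weight = n_sampled/n_responded per class, the weighted class total is n_sampled:
  owner-occupied: 180 × 55.8 = 10,044
  private rental: 280 × 33.7 = 9436
  social housing: 180 × 67.2 = 12,096
  other tenure: 240 × 52.8 = 12,672
Adjusted estimate = 44,248 / 880 = 50.2818 → 50.3%.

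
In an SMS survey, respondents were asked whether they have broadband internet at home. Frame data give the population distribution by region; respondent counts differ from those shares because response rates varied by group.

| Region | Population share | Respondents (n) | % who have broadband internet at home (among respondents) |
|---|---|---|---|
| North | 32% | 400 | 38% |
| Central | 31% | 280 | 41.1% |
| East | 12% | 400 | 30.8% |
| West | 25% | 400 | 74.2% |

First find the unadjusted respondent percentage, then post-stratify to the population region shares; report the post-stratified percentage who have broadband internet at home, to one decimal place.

47.1%

Without adjustment, the pooled respondent share is:
  (400/1480)×38 + (280/1480)×41.1 + (400/1480)×30.8 + (400/1480)×74.2 = 46.4243%
Post-stratified estimate weights by population shares:
  0.32×38 + 0.31×41.1 + 0.12×30.8 + 0.25×74.2 = 47.147%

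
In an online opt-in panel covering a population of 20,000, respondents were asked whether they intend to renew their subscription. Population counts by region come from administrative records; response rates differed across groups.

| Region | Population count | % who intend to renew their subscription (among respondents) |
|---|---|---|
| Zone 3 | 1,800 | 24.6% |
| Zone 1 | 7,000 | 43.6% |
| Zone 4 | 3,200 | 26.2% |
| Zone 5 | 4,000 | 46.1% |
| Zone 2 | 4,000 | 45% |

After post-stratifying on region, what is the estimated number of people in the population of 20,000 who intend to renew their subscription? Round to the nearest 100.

8,000

Apply each group's respondent rate to its population count:
  Zone 3: 1,800 × 24.6% = 442.8
  Zone 1: 7,000 × 43.6% = 3052
  Zone 4: 3,200 × 26.2% = 838.4
  Zone 5: 4,000 × 46.1% = 1844
  Zone 2: 4,000 × 45% = 1800
Estimated total = 7977.2 → 8,000.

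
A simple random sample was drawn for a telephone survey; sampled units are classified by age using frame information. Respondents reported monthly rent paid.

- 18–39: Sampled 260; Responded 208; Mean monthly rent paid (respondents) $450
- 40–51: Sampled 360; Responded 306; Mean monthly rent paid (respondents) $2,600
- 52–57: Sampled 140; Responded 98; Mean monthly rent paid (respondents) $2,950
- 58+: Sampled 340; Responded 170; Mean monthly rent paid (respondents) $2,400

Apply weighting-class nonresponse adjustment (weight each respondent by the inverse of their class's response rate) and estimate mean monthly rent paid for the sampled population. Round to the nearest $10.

Response rates by class: 18–39 208/260 = 80%, 40–51 306/360 = 85%, 52–57 98/140 = 70%, 58+ 170/340 = 50%.
Weighting each respondent by the inverse class response rate inflates each class back to its sampled size, so the class weight is n_sampled:
  18–39: 260 × 450 = 117,000
  40–51: 360 × 2600 = 936,000
  52–57: 140 × 2950 = 413,000
  58+: 340 × 2400 = 816,000
Adjusted estimate = 2,282,000 / 1,100 = 2074.55 → $2,070.

$2,070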